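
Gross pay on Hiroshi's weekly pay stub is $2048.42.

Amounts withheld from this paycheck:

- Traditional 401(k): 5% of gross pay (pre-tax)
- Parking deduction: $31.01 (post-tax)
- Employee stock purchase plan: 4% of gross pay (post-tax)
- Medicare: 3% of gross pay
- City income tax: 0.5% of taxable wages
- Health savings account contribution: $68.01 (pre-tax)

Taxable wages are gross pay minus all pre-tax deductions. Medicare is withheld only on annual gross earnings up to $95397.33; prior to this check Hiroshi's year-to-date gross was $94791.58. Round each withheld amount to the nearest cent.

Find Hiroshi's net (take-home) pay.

$1737.48

Health savings account contribution: $68.01
Traditional 401(k): $2048.42 × 0.05 = $102.42
Pre-tax total = $68.01 + $102.42 = $170.43
Taxable wages = $2048.42 − $170.43 = $1877.99
City income tax: $1877.99 × 0.005 = $9.39
Medicare: only $95397.33 − $94791.58 = $605.75 of this check is subject → $605.75 × 0.03 = $18.17
Parking deduction: $31.01
Employee stock purchase plan: $2048.42 × 0.04 = $81.94
Total deductions = $68.01 + $102.42 + $9.39 + $18.17 + $31.01 + $81.94 = $310.94
Net pay = $2048.42 − $310.94 = $1737.48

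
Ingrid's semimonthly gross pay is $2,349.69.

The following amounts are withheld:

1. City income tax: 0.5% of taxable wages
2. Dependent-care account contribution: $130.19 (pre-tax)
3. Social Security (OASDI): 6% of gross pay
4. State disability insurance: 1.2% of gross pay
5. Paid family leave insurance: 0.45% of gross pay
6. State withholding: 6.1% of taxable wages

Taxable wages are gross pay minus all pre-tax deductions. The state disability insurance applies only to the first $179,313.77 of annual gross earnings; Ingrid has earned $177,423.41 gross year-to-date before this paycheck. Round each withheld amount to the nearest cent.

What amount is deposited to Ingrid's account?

$1,898.78

Dependent-care account contribution: $130.19
Taxable wages = $2,349.69 − $130.19 = $2,219.50
City income tax: $2,219.50 × 0.005 = $11.10
State withholding: $2,219.50 × 0.061 = $135.39
Social Security (OASDI): $2,349.69 × 0.06 = $140.98
Paid family leave insurance: $2,349.69 × 0.0045 = $10.57
State disability insurance: only $179,313.77 − $177,423.41 = $1,890.36 of this check is subject → $1,890.36 × 0.012 = $22.68
Total deductions = $130.19 + $11.10 + $135.39 + $140.98 + $10.57 + $22.68 = $450.91
Net pay = $2,349.69 − $450.91 = $1,898.78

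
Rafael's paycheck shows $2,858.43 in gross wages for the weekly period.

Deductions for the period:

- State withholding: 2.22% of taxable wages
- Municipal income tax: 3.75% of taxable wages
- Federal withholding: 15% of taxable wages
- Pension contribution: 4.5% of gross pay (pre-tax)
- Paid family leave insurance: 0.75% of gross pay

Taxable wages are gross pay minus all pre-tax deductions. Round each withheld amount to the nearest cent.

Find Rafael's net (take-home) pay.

$2,135.92

Pension contribution: $2,858.43 × 0.045 = $128.63
Taxable wages = $2,858.43 − $128.63 = $2,729.80
Municipal income tax: $2,729.80 × 0.0375 = $102.37
Federal withholding: $2,729.80 × 0.15 = $409.47
State withholding: $2,729.80 × 0.0222 = $60.60
Paid family leave insurance: $2,858.43 × 0.0075 = $21.44
Total deductions = $128.63 + $102.37 + $409.47 + $60.60 + $21.44 = $722.51
Net pay = $2,858.43 − $722.51 = $2,135.92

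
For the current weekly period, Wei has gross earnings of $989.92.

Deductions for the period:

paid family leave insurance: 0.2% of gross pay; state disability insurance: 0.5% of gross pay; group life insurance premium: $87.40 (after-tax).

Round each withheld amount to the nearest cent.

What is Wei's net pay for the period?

State disability insurance: $989.92 × 0.005 = $4.95
Paid family leave insurance: $989.92 × 0.002 = $1.98
Group life insurance premium: $87.40
Total deductions = $4.95 + $1.98 + $87.40 = $94.33
Net pay = $989.92 − $94.33 = $895.59

$895.59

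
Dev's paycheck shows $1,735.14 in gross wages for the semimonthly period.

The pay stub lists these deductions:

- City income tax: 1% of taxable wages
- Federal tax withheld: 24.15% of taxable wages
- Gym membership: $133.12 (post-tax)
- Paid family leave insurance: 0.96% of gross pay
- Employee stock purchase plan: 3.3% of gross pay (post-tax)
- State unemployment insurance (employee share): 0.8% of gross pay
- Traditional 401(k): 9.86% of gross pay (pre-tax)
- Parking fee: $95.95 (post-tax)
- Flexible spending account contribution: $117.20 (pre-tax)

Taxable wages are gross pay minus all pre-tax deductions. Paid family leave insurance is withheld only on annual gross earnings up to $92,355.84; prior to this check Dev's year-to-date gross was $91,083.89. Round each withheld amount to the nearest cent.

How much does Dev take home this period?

Flexible spending account contribution: $117.20
Traditional 401(k): $1,735.14 × 0.0986 = $171.08
Pre-tax total = $117.20 + $171.08 = $288.28
Taxable wages = $1,735.14 − $288.28 = $1,446.86
Federal tax withheld: $1,446.86 × 0.2415 = $349.42
City income tax: $1,446.86 × 0.01 = $14.47
State unemployment insurance (employee share): $1,735.14 × 0.008 = $13.88
Paid family leave insurance: only $92,355.84 − $91,083.89 = $1,271.95 of this check is subject → $1,271.95 × 0.0096 = $12.21
Parking fee: $95.95
Employee stock purchase plan: $1,735.14 × 0.033 = $57.26
Gym membership: $133.12
Total deductions = $117.20 + $171.08 + $349.42 + $14.47 + $13.88 + $12.21 + $95.95 + $57.26 + $133.12 = $964.59
Net pay = $1,735.14 − $964.59 = $770.55

$770.55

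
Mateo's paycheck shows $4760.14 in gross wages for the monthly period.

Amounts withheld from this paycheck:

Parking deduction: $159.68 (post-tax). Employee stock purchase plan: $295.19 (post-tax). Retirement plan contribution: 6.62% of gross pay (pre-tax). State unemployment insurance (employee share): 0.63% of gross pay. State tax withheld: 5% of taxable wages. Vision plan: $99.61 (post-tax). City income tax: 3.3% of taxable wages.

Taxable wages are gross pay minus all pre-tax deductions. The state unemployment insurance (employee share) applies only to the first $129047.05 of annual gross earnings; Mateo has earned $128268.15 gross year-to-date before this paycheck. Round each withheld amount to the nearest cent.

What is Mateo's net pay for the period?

Retirement plan contribution: $4760.14 × 0.0662 = $315.12
Taxable wages = $4760.14 − $315.12 = $4445.02
State tax withheld: $4445.02 × 0.05 = $222.25
City income tax: $4445.02 × 0.033 = $146.69
State unemployment insurance (employee share): only $129047.05 − $128268.15 = $778.90 of this check is subject → $778.90 × 0.0063 = $4.91
Employee stock purchase plan: $295.19
Vision plan: $99.61
Parking deduction: $159.68
Total deductions = $315.12 + $222.25 + $146.69 + $4.91 + $295.19 + $99.61 + $159.68 = $1243.45
Net pay = $4760.14 − $1243.45 = $3516.69

$3516.69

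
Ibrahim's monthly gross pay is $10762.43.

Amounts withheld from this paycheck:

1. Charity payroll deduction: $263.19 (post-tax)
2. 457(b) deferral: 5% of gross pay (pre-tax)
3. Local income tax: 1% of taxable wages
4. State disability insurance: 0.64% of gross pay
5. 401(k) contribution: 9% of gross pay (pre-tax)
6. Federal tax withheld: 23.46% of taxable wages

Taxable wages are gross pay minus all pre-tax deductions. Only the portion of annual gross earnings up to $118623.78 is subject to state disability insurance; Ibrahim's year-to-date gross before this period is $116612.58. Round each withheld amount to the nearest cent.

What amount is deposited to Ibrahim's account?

401(k) contribution: $10762.43 × 0.09 = $968.62
457(b) deferral: $10762.43 × 0.05 = $538.12
Pre-tax total = $968.62 + $538.12 = $1506.74
Taxable wages = $10762.43 − $1506.74 = $9255.69
Local income tax: $9255.69 × 0.01 = $92.56
Federal tax withheld: $9255.69 × 0.2346 = $2171.38
State disability insurance: only $118623.78 − $116612.58 = $2011.20 of this check is subject → $2011.20 × 0.0064 = $12.87
Charity payroll deduction: $263.19
Total deductions = $968.62 + $538.12 + $92.56 + $2171.38 + $12.87 + $263.19 = $4046.74
Net pay = $10762.43 − $4046.74 = $6715.69

$6715.69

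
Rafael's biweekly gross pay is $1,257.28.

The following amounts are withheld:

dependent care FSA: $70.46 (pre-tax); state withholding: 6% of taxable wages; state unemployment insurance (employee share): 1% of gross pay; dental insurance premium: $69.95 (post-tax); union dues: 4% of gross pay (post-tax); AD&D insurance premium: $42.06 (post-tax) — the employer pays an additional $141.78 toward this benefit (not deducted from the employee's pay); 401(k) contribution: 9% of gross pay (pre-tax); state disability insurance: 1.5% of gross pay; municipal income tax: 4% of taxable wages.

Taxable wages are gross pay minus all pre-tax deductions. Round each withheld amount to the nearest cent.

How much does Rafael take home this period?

$772.56

Dependent care FSA: $70.46
401(k) contribution: $1,257.28 × 0.09 = $113.16
Pre-tax total = $70.46 + $113.16 = $183.62
Taxable wages = $1,257.28 − $183.62 = $1,073.66
State withholding: $1,073.66 × 0.06 = $64.42
Municipal income tax: $1,073.66 × 0.04 = $42.95
State unemployment insurance (employee share): $1,257.28 × 0.01 = $12.57
State disability insurance: $1,257.28 × 0.015 = $18.86
AD&D insurance premium: $42.06
Union dues: $1,257.28 × 0.04 = $50.29
Dental insurance premium: $69.95
(Employer's $141.78 toward AD&D insurance premium is not withheld from the employee.)
Total deductions = $70.46 + $113.16 + $64.42 + $42.95 + $12.57 + $18.86 + $42.06 + $50.29 + $69.95 = $484.72
Net pay = $1,257.28 − $484.72 = $772.56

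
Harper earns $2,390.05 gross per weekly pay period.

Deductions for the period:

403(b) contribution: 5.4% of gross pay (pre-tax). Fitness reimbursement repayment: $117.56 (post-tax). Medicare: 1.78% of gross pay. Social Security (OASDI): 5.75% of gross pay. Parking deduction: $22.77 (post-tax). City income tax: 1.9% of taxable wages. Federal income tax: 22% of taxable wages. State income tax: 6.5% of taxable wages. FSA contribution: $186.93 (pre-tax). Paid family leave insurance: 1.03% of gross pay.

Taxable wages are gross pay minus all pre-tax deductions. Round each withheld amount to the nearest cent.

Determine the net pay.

$1,098.63

403(b) contribution: $2,390.05 × 0.054 = $129.06
FSA contribution: $186.93
Pre-tax total = $129.06 + $186.93 = $315.99
Taxable wages = $2,390.05 − $315.99 = $2,074.06
Federal income tax: $2,074.06 × 0.22 = $456.29
City income tax: $2,074.06 × 0.019 = $39.41
State income tax: $2,074.06 × 0.065 = $134.81
Medicare: $2,390.05 × 0.0178 = $42.54
Paid family leave insurance: $2,390.05 × 0.0103 = $24.62
Social Security (OASDI): $2,390.05 × 0.0575 = $137.43
Fitness reimbursement repayment: $117.56
Parking deduction: $22.77
Total deductions = $129.06 + $186.93 + $456.29 + $39.41 + $134.81 + $42.54 + $24.62 + $137.43 + $117.56 + $22.77 = $1,291.42
Net pay = $2,390.05 − $1,291.42 = $1,098.63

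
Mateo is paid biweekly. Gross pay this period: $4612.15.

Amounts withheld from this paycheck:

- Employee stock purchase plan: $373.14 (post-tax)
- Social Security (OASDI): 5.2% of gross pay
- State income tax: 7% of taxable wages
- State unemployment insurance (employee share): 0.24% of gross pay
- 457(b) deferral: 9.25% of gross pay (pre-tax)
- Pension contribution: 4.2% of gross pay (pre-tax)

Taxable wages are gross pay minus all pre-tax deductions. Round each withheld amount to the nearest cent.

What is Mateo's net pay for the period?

$3088.35

457(b) deferral: $4612.15 × 0.0925 = $426.62
Pension contribution: $4612.15 × 0.042 = $193.71
Pre-tax total = $426.62 + $193.71 = $620.33
Taxable wages = $4612.15 − $620.33 = $3991.82
State income tax: $3991.82 × 0.07 = $279.43
State unemployment insurance (employee share): $4612.15 × 0.0024 = $11.07
Social Security (OASDI): $4612.15 × 0.052 = $239.83
Employee stock purchase plan: $373.14
Total deductions = $426.62 + $193.71 + $279.43 + $11.07 + $239.83 + $373.14 = $1523.80
Net pay = $4612.15 − $1523.80 = $3088.35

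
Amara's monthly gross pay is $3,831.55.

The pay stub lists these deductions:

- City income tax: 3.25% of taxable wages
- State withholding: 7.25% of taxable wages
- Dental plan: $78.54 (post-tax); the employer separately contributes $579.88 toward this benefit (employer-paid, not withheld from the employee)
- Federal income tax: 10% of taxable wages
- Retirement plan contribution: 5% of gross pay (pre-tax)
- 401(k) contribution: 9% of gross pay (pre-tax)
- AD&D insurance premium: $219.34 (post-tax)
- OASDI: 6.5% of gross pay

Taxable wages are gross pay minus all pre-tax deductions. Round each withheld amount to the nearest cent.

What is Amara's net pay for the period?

$2,072.70

401(k) contribution: $3,831.55 × 0.09 = $344.84
Retirement plan contribution: $3,831.55 × 0.05 = $191.58
Pre-tax total = $344.84 + $191.58 = $536.42
Taxable wages = $3,831.55 − $536.42 = $3,295.13
State withholding: $3,295.13 × 0.0725 = $238.90
City income tax: $3,295.13 × 0.0325 = $107.09
Federal income tax: $3,295.13 × 0.1 = $329.51
OASDI: $3,831.55 × 0.065 = $249.05
Dental plan: $78.54
AD&D insurance premium: $219.34
(Employer's $579.88 toward dental plan is not withheld from the employee.)
Total deductions = $344.84 + $191.58 + $238.90 + $107.09 + $329.51 + $249.05 + $78.54 + $219.34 = $1,758.85
Net pay = $3,831.55 − $1,758.85 = $2,072.70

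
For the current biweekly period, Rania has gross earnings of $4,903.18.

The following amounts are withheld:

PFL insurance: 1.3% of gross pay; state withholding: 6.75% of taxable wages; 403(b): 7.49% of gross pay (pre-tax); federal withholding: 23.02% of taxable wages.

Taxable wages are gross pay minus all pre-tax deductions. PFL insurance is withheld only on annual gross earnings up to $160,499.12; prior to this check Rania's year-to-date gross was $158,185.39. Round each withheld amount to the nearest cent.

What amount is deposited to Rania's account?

$3,155.50

403(b): $4,903.18 × 0.0749 = $367.25
Taxable wages = $4,903.18 − $367.25 = $4,535.93
Federal withholding: $4,535.93 × 0.2302 = $1,044.17
State withholding: $4,535.93 × 0.0675 = $306.18
PFL insurance: only $160,499.12 − $158,185.39 = $2,313.73 of this check is subject → $2,313.73 × 0.013 = $30.08
Total deductions = $367.25 + $1,044.17 + $306.18 + $30.08 = $1,747.68
Net pay = $4,903.18 − $1,747.68 = $3,155.50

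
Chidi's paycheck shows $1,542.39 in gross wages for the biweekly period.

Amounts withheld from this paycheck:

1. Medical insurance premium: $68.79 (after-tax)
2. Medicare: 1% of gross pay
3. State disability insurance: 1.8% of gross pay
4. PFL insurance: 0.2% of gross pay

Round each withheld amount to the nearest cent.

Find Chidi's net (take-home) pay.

$1,427.34

Medicare: $1,542.39 × 0.01 = $15.42
State disability insurance: $1,542.39 × 0.018 = $27.76
PFL insurance: $1,542.39 × 0.002 = $3.08
Medical insurance premium: $68.79
Total deductions = $15.42 + $27.76 + $3.08 + $68.79 = $115.05
Net pay = $1,542.39 − $115.05 = $1,427.34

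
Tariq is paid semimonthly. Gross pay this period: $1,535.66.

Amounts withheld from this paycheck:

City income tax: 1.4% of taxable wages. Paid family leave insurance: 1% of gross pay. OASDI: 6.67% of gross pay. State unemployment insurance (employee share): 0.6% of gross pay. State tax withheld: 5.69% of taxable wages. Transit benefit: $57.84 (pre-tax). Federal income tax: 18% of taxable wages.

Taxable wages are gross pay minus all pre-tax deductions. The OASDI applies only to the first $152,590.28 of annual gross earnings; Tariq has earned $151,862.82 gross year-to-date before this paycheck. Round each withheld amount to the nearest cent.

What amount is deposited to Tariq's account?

Transit benefit: $57.84
Taxable wages = $1,535.66 − $57.84 = $1,477.82
State tax withheld: $1,477.82 × 0.0569 = $84.09
Federal income tax: $1,477.82 × 0.18 = $266.01
City income tax: $1,477.82 × 0.014 = $20.69
OASDI: only $152,590.28 − $151,862.82 = $727.46 of this check is subject → $727.46 × 0.0667 = $48.52
State unemployment insurance (employee share): $1,535.66 × 0.006 = $9.21
Paid family leave insurance: $1,535.66 × 0.01 = $15.36
Total deductions = $57.84 + $84.09 + $266.01 + $20.69 + $48.52 + $9.21 + $15.36 = $501.72
Net pay = $1,535.66 − $501.72 = $1,033.94

$1,033.94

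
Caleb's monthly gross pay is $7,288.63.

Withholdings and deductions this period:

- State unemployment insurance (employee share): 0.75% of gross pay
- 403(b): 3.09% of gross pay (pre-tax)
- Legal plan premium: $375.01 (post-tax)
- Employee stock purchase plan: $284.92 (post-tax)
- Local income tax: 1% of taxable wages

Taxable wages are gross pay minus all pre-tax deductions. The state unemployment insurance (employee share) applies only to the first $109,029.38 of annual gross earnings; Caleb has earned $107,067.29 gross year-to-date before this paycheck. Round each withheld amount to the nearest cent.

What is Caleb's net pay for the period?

403(b): $7,288.63 × 0.0309 = $225.22
Taxable wages = $7,288.63 − $225.22 = $7,063.41
Local income tax: $7,063.41 × 0.01 = $70.63
State unemployment insurance (employee share): only $109,029.38 − $107,067.29 = $1,962.09 of this check is subject → $1,962.09 × 0.0075 = $14.72
Employee stock purchase plan: $284.92
Legal plan premium: $375.01
Total deductions = $225.22 + $70.63 + $14.72 + $284.92 + $375.01 = $970.50
Net pay = $7,288.63 − $970.50 = $6,318.13

$6,318.13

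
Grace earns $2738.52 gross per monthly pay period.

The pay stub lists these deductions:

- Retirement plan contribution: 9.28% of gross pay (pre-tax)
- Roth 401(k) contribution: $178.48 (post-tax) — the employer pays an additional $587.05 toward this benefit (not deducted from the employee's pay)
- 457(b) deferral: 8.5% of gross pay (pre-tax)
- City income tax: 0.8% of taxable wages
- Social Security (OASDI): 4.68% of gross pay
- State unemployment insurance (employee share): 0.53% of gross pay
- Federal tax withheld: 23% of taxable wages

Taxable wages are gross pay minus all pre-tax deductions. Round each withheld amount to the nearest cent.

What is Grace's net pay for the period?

$1394.59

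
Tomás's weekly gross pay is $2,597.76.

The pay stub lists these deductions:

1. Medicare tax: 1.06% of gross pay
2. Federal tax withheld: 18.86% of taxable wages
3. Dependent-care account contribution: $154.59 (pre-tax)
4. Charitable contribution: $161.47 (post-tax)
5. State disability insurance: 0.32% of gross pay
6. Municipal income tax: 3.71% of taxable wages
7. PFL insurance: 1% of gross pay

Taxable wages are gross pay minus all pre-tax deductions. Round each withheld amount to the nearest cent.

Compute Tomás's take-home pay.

Dependent-care account contribution: $154.59
Taxable wages = $2,597.76 − $154.59 = $2,443.17
Federal tax withheld: $2,443.17 × 0.1886 = $460.78
Municipal income tax: $2,443.17 × 0.0371 = $90.64
State disability insurance: $2,597.76 × 0.0032 = $8.31
PFL insurance: $2,597.76 × 0.01 = $25.98
Medicare tax: $2,597.76 × 0.0106 = $27.54
Charitable contribution: $161.47
Total deductions = $154.59 + $460.78 + $90.64 + $8.31 + $25.98 + $27.54 + $161.47 = $929.31
Net pay = $2,597.76 − $929.31 = $1,668.45

$1,668.45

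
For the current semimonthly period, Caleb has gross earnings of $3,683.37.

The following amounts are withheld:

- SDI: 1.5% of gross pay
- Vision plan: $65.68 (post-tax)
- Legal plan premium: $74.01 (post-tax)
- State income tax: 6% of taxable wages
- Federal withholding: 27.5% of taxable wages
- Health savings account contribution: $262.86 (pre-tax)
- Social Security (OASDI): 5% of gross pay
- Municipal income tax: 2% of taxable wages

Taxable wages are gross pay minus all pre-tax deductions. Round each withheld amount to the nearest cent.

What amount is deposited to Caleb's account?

Health savings account contribution: $262.86
Taxable wages = $3,683.37 − $262.86 = $3,420.51
Municipal income tax: $3,420.51 × 0.02 = $68.41
State income tax: $3,420.51 × 0.06 = $205.23
Federal withholding: $3,420.51 × 0.275 = $940.64
SDI: $3,683.37 × 0.015 = $55.25
Social Security (OASDI): $3,683.37 × 0.05 = $184.17
Legal plan premium: $74.01
Vision plan: $65.68
Total deductions = $262.86 + $68.41 + $205.23 + $940.64 + $55.25 + $184.17 + $74.01 + $65.68 = $1,856.25
Net pay = $3,683.37 − $1,856.25 = $1,827.12

$1,827.12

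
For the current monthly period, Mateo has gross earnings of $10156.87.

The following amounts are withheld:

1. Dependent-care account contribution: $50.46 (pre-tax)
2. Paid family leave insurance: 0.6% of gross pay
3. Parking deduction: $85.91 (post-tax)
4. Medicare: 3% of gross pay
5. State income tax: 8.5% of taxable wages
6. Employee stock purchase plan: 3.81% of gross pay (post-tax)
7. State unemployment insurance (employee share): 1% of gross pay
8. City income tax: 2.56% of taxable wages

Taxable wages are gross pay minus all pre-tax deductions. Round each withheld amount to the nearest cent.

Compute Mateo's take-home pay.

Dependent-care account contribution: $50.46
Taxable wages = $10156.87 − $50.46 = $10106.41
State income tax: $10106.41 × 0.085 = $859.04
City income tax: $10106.41 × 0.0256 = $258.72
State unemployment insurance (employee share): $10156.87 × 0.01 = $101.57
Medicare: $10156.87 × 0.03 = $304.71
Paid family leave insurance: $10156.87 × 0.006 = $60.94
Employee stock purchase plan: $10156.87 × 0.0381 = $386.98
Parking deduction: $85.91
Total deductions = $50.46 + $859.04 + $258.72 + $101.57 + $304.71 + $60.94 + $386.98 + $85.91 = $2108.33
Net pay = $10156.87 − $2108.33 = $8048.54

$8048.54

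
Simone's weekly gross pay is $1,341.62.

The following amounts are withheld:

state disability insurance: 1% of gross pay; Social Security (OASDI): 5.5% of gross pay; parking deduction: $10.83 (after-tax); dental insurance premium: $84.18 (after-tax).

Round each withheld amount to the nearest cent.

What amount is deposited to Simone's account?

State disability insurance: $1,341.62 × 0.01 = $13.42
Social Security (OASDI): $1,341.62 × 0.055 = $73.79
Dental insurance premium: $84.18
Parking deduction: $10.83
Total deductions = $13.42 + $73.79 + $84.18 + $10.83 = $182.22
Net pay = $1,341.62 − $182.22 = $1,159.40

$1,159.40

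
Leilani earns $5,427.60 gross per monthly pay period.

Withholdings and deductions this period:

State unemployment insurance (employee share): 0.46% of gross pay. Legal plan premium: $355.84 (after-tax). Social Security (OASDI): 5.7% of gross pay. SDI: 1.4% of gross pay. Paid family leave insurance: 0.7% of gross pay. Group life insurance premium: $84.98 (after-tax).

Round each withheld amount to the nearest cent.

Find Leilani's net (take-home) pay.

SDI: $5,427.60 × 0.014 = $75.99
Paid family leave insurance: $5,427.60 × 0.007 = $37.99
State unemployment insurance (employee share): $5,427.60 × 0.0046 = $24.97
Social Security (OASDI): $5,427.60 × 0.057 = $309.37
Group life insurance premium: $84.98
Legal plan premium: $355.84
Total deductions = $75.99 + $37.99 + $24.97 + $309.37 + $84.98 + $355.84 = $889.14
Net pay = $5,427.60 − $889.14 = $4,538.46

$4,538.46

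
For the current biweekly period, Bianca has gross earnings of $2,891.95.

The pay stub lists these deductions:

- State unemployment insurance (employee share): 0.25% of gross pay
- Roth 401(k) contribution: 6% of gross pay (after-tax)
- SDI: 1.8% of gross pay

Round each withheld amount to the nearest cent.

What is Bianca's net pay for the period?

$2,659.14

State unemployment insurance (employee share): $2,891.95 × 0.0025 = $7.23
SDI: $2,891.95 × 0.018 = $52.06
Roth 401(k) contribution: $2,891.95 × 0.06 = $173.52
Total deductions = $7.23 + $52.06 + $173.52 = $232.81
Net pay = $2,891.95 − $232.81 = $2,659.14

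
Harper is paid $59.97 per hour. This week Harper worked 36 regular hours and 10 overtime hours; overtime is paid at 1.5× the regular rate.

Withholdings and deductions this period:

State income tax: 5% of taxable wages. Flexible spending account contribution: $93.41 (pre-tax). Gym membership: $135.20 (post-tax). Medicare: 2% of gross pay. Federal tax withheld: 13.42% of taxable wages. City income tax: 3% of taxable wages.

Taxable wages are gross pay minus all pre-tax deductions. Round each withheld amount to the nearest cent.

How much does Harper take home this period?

$2,133.58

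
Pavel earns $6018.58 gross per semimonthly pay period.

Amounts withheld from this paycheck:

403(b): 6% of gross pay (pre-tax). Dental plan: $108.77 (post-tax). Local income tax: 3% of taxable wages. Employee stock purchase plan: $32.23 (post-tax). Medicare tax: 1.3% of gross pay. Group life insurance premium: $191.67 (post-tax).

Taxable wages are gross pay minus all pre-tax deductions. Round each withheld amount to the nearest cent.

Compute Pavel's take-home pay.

403(b): $6018.58 × 0.06 = $361.11
Taxable wages = $6018.58 − $361.11 = $5657.47
Local income tax: $5657.47 × 0.03 = $169.72
Medicare tax: $6018.58 × 0.013 = $78.24
Employee stock purchase plan: $32.23
Group life insurance premium: $191.67
Dental plan: $108.77
Total deductions = $361.11 + $169.72 + $78.24 + $32.23 + $191.67 + $108.77 = $941.74
Net pay = $6018.58 − $941.74 = $5076.84

$5076.84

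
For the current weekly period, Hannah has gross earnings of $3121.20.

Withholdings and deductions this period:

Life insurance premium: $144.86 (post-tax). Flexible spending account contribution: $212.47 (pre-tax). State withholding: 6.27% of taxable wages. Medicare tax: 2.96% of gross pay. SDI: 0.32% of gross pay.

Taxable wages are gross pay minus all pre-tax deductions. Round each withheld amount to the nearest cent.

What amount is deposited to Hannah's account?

Flexible spending account contribution: $212.47
Taxable wages = $3121.20 − $212.47 = $2908.73
State withholding: $2908.73 × 0.0627 = $182.38
Medicare tax: $3121.20 × 0.0296 = $92.39
SDI: $3121.20 × 0.0032 = $9.99
Life insurance premium: $144.86
Total deductions = $212.47 + $182.38 + $92.39 + $9.99 + $144.86 = $642.09
Net pay = $3121.20 − $642.09 = $2479.11

$2479.11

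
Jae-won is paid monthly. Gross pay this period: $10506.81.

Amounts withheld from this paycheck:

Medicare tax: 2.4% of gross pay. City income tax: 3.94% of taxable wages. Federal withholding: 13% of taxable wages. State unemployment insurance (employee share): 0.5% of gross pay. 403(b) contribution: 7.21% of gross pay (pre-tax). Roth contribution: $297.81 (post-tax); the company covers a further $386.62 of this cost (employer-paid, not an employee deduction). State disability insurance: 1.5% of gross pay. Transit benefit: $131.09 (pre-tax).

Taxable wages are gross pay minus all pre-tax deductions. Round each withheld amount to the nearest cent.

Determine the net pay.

$7228.76

Transit benefit: $131.09
403(b) contribution: $10506.81 × 0.0721 = $757.54
Pre-tax total = $131.09 + $757.54 = $888.63
Taxable wages = $10506.81 − $888.63 = $9618.18
Federal withholding: $9618.18 × 0.13 = $1250.36
City income tax: $9618.18 × 0.0394 = $378.96
Medicare tax: $10506.81 × 0.024 = $252.16
State unemployment insurance (employee share): $10506.81 × 0.005 = $52.53
State disability insurance: $10506.81 × 0.015 = $157.60
Roth contribution: $297.81
(Employer's $386.62 toward Roth contribution is not withheld from the employee.)
Total deductions = $131.09 + $757.54 + $1250.36 + $378.96 + $252.16 + $52.53 + $157.60 + $297.81 = $3278.05
Net pay = $10506.81 − $3278.05 = $7228.76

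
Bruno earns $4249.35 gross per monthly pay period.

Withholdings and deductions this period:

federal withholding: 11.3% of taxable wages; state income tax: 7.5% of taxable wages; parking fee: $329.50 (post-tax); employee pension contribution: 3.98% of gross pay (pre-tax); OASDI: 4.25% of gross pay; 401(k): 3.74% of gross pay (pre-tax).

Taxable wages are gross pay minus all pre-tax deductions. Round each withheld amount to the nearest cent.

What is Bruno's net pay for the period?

$2673.99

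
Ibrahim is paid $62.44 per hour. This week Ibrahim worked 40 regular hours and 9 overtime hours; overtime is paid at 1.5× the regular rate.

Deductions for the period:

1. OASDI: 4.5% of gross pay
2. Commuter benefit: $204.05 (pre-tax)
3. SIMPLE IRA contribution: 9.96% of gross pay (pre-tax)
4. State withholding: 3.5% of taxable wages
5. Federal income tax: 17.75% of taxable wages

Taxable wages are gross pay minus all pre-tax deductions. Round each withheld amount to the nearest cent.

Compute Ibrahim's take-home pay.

Regular pay: 40 × $62.44 = $2497.60
Overtime pay: 9 × $62.44 × 1.5 = $842.94
Gross pay = $2497.60 + $842.94 = $3340.54
SIMPLE IRA contribution: $3340.54 × 0.0996 = $332.72
Commuter benefit: $204.05
Pre-tax total = $332.72 + $204.05 = $536.77
Taxable wages = $3340.54 − $536.77 = $2803.77
State withholding: $2803.77 × 0.035 = $98.13
Federal income tax: $2803.77 × 0.1775 = $497.67
OASDI: $3340.54 × 0.045 = $150.32
Total deductions = $332.72 + $204.05 + $98.13 + $497.67 + $150.32 = $1282.89
Net pay = $3340.54 − $1282.89 = $2057.65

$2057.65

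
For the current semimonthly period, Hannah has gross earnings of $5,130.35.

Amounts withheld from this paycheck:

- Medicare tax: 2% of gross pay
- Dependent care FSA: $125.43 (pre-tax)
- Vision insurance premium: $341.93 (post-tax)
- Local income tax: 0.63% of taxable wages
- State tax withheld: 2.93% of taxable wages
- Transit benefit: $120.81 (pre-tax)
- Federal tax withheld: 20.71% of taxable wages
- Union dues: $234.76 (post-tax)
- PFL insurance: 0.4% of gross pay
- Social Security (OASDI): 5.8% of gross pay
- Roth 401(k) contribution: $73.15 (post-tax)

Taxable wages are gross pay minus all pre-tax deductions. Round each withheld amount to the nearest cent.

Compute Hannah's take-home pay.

Transit benefit: $120.81
Dependent care FSA: $125.43
Pre-tax total = $120.81 + $125.43 = $246.24
Taxable wages = $5,130.35 − $246.24 = $4,884.11
Federal tax withheld: $4,884.11 × 0.2071 = $1,011.50
Local income tax: $4,884.11 × 0.0063 = $30.77
State tax withheld: $4,884.11 × 0.0293 = $143.10
PFL insurance: $5,130.35 × 0.004 = $20.52
Medicare tax: $5,130.35 × 0.02 = $102.61
Social Security (OASDI): $5,130.35 × 0.058 = $297.56
Vision insurance premium: $341.93
Union dues: $234.76
Roth 401(k) contribution: $73.15
Total deductions = $120.81 + $125.43 + $1,011.50 + $30.77 + $143.10 + $20.52 + $102.61 + $297.56 + $341.93 + $234.76 + $73.15 = $2,502.14
Net pay = $5,130.35 − $2,502.14 = $2,628.21

$2,628.21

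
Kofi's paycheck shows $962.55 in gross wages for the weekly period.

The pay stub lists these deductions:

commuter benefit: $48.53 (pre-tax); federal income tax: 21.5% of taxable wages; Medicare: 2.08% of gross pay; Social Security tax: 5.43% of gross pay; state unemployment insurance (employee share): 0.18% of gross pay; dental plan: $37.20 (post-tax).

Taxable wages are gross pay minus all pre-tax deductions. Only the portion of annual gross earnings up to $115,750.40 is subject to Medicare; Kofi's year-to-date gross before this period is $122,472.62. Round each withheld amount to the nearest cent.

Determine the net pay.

$626.31

Commuter benefit: $48.53
Taxable wages = $962.55 − $48.53 = $914.02
Federal income tax: $914.02 × 0.215 = $196.51
State unemployment insurance (employee share): $962.55 × 0.0018 = $1.73
Medicare: annual cap $115,750.40 already reached (YTD $122,472.62), so $0.00
Social Security tax: $962.55 × 0.0543 = $52.27
Dental plan: $37.20
Total deductions = $48.53 + $196.51 + $1.73 + $0.00 + $52.27 + $37.20 = $336.24
Net pay = $962.55 − $336.24 = $626.31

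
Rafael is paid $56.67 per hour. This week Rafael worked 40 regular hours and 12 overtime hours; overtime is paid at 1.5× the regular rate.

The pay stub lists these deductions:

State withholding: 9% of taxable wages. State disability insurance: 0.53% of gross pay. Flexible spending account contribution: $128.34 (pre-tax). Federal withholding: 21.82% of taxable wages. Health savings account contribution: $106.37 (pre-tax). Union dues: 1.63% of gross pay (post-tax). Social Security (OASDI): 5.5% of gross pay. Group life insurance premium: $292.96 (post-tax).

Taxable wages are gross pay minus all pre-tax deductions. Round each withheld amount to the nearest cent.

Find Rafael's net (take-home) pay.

Regular pay: 40 × $56.67 = $2,266.80
Overtime pay: 12 × $56.67 × 1.5 = $1,020.06
Gross pay = $2,266.80 + $1,020.06 = $3,286.86
Health savings account contribution: $106.37
Flexible spending account contribution: $128.34
Pre-tax total = $106.37 + $128.34 = $234.71
Taxable wages = $3,286.86 − $234.71 = $3,052.15
Federal withholding: $3,052.15 × 0.2182 = $665.98
State withholding: $3,052.15 × 0.09 = $274.69
Social Security (OASDI): $3,286.86 × 0.055 = $180.78
State disability insurance: $3,286.86 × 0.0053 = $17.42
Group life insurance premium: $292.96
Union dues: $3,286.86 × 0.0163 = $53.58
Total deductions = $106.37 + $128.34 + $665.98 + $274.69 + $180.78 + $17.42 + $292.96 + $53.58 = $1,720.12
Net pay = $3,286.86 − $1,720.12 = $1,566.74

$1,566.74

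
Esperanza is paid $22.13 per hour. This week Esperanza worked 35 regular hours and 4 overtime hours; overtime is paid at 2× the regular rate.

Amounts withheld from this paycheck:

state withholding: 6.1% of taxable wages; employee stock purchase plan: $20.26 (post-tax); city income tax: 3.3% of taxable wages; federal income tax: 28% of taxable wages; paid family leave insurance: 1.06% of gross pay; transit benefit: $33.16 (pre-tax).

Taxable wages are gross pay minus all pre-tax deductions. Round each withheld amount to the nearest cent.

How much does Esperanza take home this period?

Regular pay: 35 × $22.13 = $774.55
Overtime pay: 4 × $22.13 × 2 = $177.04
Gross pay = $774.55 + $177.04 = $951.59
Transit benefit: $33.16
Taxable wages = $951.59 − $33.16 = $918.43
Federal income tax: $918.43 × 0.28 = $257.16
City income tax: $918.43 × 0.033 = $30.31
State withholding: $918.43 × 0.061 = $56.02
Paid family leave insurance: $951.59 × 0.0106 = $10.09
Employee stock purchase plan: $20.26
Total deductions = $33.16 + $257.16 + $30.31 + $56.02 + $10.09 + $20.26 = $407.00
Net pay = $951.59 − $407.00 = $544.59

$544.59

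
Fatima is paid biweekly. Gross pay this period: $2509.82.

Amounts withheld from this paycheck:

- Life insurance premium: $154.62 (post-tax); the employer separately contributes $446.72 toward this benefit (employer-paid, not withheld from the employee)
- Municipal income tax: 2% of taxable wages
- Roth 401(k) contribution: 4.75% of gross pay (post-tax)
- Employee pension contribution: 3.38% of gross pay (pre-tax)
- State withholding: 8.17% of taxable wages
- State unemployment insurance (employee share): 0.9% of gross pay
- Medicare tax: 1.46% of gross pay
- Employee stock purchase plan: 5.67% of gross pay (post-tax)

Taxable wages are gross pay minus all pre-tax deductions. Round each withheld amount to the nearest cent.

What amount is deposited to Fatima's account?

Employee pension contribution: $2509.82 × 0.0338 = $84.83
Taxable wages = $2509.82 − $84.83 = $2424.99
State withholding: $2424.99 × 0.0817 = $198.12
Municipal income tax: $2424.99 × 0.02 = $48.50
State unemployment insurance (employee share): $2509.82 × 0.009 = $22.59
Medicare tax: $2509.82 × 0.0146 = $36.64
Employee stock purchase plan: $2509.82 × 0.0567 = $142.31
Roth 401(k) contribution: $2509.82 × 0.0475 = $119.22
Life insurance premium: $154.62
(Employer's $446.72 toward life insurance premium is not withheld from the employee.)
Total deductions = $84.83 + $198.12 + $48.50 + $22.59 + $36.64 + $142.31 + $119.22 + $154.62 = $806.83
Net pay = $2509.82 − $806.83 = $1702.99

$1702.99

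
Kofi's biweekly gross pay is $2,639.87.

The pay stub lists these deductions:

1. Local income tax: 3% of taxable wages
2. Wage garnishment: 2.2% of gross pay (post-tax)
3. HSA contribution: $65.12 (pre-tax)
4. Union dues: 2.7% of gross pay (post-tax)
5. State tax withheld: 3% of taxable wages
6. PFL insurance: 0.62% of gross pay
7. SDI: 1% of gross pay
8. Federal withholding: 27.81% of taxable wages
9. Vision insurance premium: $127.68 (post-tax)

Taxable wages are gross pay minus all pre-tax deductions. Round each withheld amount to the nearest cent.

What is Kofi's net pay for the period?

HSA contribution: $65.12
Taxable wages = $2,639.87 − $65.12 = $2,574.75
Local income tax: $2,574.75 × 0.03 = $77.24
Federal withholding: $2,574.75 × 0.2781 = $716.04
State tax withheld: $2,574.75 × 0.03 = $77.24
PFL insurance: $2,639.87 × 0.0062 = $16.37
SDI: $2,639.87 × 0.01 = $26.40
Union dues: $2,639.87 × 0.027 = $71.28
Vision insurance premium: $127.68
Wage garnishment: $2,639.87 × 0.022 = $58.08
Total deductions = $65.12 + $77.24 + $716.04 + $77.24 + $16.37 + $26.40 + $71.28 + $127.68 + $58.08 = $1,235.45
Net pay = $2,639.87 − $1,235.45 = $1,404.42

$1,404.42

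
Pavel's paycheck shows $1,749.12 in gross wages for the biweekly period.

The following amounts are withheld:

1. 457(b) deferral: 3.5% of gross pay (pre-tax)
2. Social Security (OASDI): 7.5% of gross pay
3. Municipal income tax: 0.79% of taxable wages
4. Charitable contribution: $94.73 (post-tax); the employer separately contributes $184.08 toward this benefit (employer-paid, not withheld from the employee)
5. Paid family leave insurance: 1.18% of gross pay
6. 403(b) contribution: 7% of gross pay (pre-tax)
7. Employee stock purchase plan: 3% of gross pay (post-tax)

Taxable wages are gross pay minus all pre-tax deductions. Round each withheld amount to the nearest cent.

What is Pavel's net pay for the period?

457(b) deferral: $1,749.12 × 0.035 = $61.22
403(b) contribution: $1,749.12 × 0.07 = $122.44
Pre-tax total = $61.22 + $122.44 = $183.66
Taxable wages = $1,749.12 − $183.66 = $1,565.46
Municipal income tax: $1,565.46 × 0.0079 = $12.37
Paid family leave insurance: $1,749.12 × 0.0118 = $20.64
Social Security (OASDI): $1,749.12 × 0.075 = $131.18
Employee stock purchase plan: $1,749.12 × 0.03 = $52.47
Charitable contribution: $94.73
(Employer's $184.08 toward charitable contribution is not withheld from the employee.)
Total deductions = $61.22 + $122.44 + $12.37 + $20.64 + $131.18 + $52.47 + $94.73 = $495.05
Net pay = $1,749.12 − $495.05 = $1,254.07

$1,254.07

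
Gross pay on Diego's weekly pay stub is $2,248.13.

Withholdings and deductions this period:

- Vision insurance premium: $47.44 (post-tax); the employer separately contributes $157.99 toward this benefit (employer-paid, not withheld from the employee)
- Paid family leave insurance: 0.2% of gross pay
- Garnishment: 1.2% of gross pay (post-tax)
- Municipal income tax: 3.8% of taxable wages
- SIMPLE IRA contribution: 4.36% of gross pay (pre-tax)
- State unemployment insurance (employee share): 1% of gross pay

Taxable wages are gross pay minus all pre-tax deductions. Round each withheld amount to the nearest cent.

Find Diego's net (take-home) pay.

SIMPLE IRA contribution: $2,248.13 × 0.0436 = $98.02
Taxable wages = $2,248.13 − $98.02 = $2,150.11
Municipal income tax: $2,150.11 × 0.038 = $81.70
State unemployment insurance (employee share): $2,248.13 × 0.01 = $22.48
Paid family leave insurance: $2,248.13 × 0.002 = $4.50
Garnishment: $2,248.13 × 0.012 = $26.98
Vision insurance premium: $47.44
(Employer's $157.99 toward vision insurance premium is not withheld from the employee.)
Total deductions = $98.02 + $81.70 + $22.48 + $4.50 + $26.98 + $47.44 = $281.12
Net pay = $2,248.13 − $281.12 = $1,967.01

$1,967.01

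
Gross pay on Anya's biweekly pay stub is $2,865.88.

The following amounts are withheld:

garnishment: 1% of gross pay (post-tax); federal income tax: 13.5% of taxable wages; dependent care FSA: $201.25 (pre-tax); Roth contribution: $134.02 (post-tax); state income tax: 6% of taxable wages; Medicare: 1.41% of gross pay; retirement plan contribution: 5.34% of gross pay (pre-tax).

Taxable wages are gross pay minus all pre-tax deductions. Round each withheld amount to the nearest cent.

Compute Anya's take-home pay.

$1,818.74

Retirement plan contribution: $2,865.88 × 0.0534 = $153.04
Dependent care FSA: $201.25
Pre-tax total = $153.04 + $201.25 = $354.29
Taxable wages = $2,865.88 − $354.29 = $2,511.59
Federal income tax: $2,511.59 × 0.135 = $339.06
State income tax: $2,511.59 × 0.06 = $150.70
Medicare: $2,865.88 × 0.0141 = $40.41
Garnishment: $2,865.88 × 0.01 = $28.66
Roth contribution: $134.02
Total deductions = $153.04 + $201.25 + $339.06 + $150.70 + $40.41 + $28.66 + $134.02 = $1,047.14
Net pay = $2,865.88 − $1,047.14 = $1,818.74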